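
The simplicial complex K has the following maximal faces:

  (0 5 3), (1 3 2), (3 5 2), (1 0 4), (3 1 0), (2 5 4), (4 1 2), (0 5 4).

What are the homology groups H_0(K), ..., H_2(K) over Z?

We work with the vertex ordering 0 < 1 < 2 < 3 < 4 < 5. The simplices of K, each written with vertices in increasing order, are:

  0-simplices (6): [0], [1], [2], [3], [4], [5]
  1-simplices (12): [0,1], [0,3], [0,4], [0,5], [1,2], [1,3], [1,4], [2,3], [2,4], [2,5], [3,5], [4,5]
  2-simplices (8): [0,1,3], [0,1,4], [0,3,5], [0,4,5], [1,2,3], [1,2,4], [2,3,5], [2,4,5]

so the chain groups are C_0 ≅ Z^6, C_1 ≅ Z^12, C_2 ≅ Z^8.

The boundary map ∂_1: C_1 → C_0 maps an edge to its endpoints' difference, ∂[p,q] = q − p. For instance
  ∂[2,4] = [4] − [2].
The resulting 6×12 matrix has rank 5, and its Smith normal form has invariant factors (1,1,1,1,1).

Boundary ∂_2: C_2 → C_1 maps a triangle to the signed sum of its edges. For instance
  ∂[2,3,5] = [3,5] − [2,5] + [2,3],
  ∂[2,4,5] = [4,5] − [2,5] + [2,4].
The 12×8 boundary matrix has rank 7 and Smith normal form diag(1,1,1,1,1,1,1).

Now H_k = ker ∂_k / im ∂_{k+1}, so:

  H_0: rank C_0 − rank ∂_1 = 6 − 5 = 1, and the invariant factors of ∂_1 are all 1, so H_0 ≅ Z.
  H_1: rank ker ∂_1 − rank ∂_2 = (12 − 5) − 7 = 0, and the invariant factors of ∂_2 are all 1, so H_1 ≅ 0.
  H_2: rank ker ∂_2 − rank ∂_3 = (8 − 7) − 0 = 1, and there is no ∂_3, so H_2 ≅ Z.

As a check, the Euler characteristic is 6 − 12 + 8 = 2, which agrees with 1 − 0 + 1 = 2.

H_0 = Z,  H_1 = 0,  H_2 = Z.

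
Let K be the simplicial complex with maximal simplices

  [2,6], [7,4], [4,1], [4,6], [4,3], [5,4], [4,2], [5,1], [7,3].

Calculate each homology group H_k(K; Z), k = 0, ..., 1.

K has 7 vertices, 9 edges.
rank ∂_0 = 0, rank ∂_1 = 6 ⇒ b_0 = 7 − 0 − 6 = 1; all invariant factors of ∂_1 are 1 so no torsion. So H_0 = Z.
rank ∂_1 = 6, rank ∂_2 = 0 ⇒ b_1 = 9 − 6 − 0 = 3. So H_1 = Z^3.

H_0 = Z,  H_1 = Z^3.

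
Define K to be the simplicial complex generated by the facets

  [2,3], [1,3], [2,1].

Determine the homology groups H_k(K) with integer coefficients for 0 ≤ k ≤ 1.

K has 3 vertices, 3 edges.
rank ∂_0 = 0, rank ∂_1 = 2 ⇒ b_0 = 3 − 0 − 2 = 1; all invariant factors of ∂_1 are 1 so no torsion. So H_0 ≅ Z.
rank ∂_1 = 2, rank ∂_2 = 0 ⇒ b_1 = 3 − 2 − 0 = 1. So H_1 ≅ Z.

H_0 ≅ Z,  H_1 ≅ Z.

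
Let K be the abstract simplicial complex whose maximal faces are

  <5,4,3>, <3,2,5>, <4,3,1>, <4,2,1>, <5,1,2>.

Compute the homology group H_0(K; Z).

H_0 ≅ Z.

We work with the vertex ordering 1 < 2 < 3 < 4 < 5. The simplices of K, each written with vertices in increasing order, are:

  0-simplices (5): [1], [2], [3], [4], [5]
  1-simplices (10): [1,2], [1,3], [1,4], [1,5], [2,3], [2,4], [2,5], [3,4], [3,5], [4,5]
  2-simplices (5): [1,2,4], [1,2,5], [1,3,4], [2,3,5], [3,4,5]

giving chain groups C_0 ≅ Z^5, C_1 ≅ Z^10, C_2 ≅ Z^5.

∂_1: C_1 → C_0 maps an edge to its endpoints' difference, ∂[p,q] = q − p.
The resulting 5×10 matrix has rank 4, and its Smith normal form has invariant factors (1,1,1,1).

Boundary ∂_2: C_2 → C_1 maps a triangle to the signed sum of its edges. For instance
  ∂[1,2,4] = [2,4] − [1,4] + [1,2],
  ∂[1,2,5] = [2,5] − [1,5] + [1,2].
As a 10×5 matrix over Z this has rank 5, with invariant factors (1,1,1,1,1).

From H_k ≅ ker(∂_k) / im(∂_{k+1}) we obtain:

  H_0: rank C_0 − rank ∂_1 = 5 − 4 = 1, and the invariant factors of ∂_1 are all 1, so H_0 = Z.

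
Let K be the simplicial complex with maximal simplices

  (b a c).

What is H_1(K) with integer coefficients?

H_1 ≅ 0.

We work with the vertex ordering a < b < c. The simplices of K, each written with vertices in increasing order, are:

  0-simplices (3): a, b, c
  1-simplices (3): ab, ac, bc
  2-simplices (1): abc

Hence C_0 ≅ Z^3, C_1 ≅ Z^3, C_2 ≅ Z^1.

∂_1: C_1 → C_0 is given by ∂[p,q] = [q] − [p].
This gives a 3×3 integer matrix of rank 2; reducing to Smith normal form yields diagonal entries (1,1).

Boundary ∂_2: C_2 → C_1 maps a triangle to the signed sum of its edges. For instance
  ∂abc = bc − ac + ab.
This gives a 3×1 integer matrix of rank 1; reducing to Smith normal form yields diagonal entries (1).

Now H_k = ker ∂_k / im ∂_{k+1}, so:

  H_1: rank ker ∂_1 − rank ∂_2 = (3 − 2) − 1 = 0, and the invariant factors of ∂_2 are all 1, so H_1 ≅ 0.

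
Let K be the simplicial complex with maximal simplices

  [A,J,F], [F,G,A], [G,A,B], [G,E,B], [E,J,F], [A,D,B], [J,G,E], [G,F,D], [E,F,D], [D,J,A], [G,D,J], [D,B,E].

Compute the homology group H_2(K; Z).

H_2 = 0.

We work with the vertex ordering A < B < D < E < F < G < J. The simplices of K, each written with vertices in increasing order, are:

  0-simplices (7): A, B, D, E, F, G, J
  1-simplices (18): AB, AD, AF, AG, AJ, BD, BE, BG, DE, DF, DG, DJ, EF, EG, EJ, FG, FJ, GJ
  2-simplices (12): ABD, ABG, ADJ, AFG, AFJ, BDE, BEG, DEF, DFG, DGJ, EFJ, EGJ

giving chain groups C_0 ≅ Z^7, C_1 ≅ Z^18, C_2 ≅ Z^12.

∂_1: C_1 → C_0 sends each edge [p,q] (with p < q) to q − p. For instance
  ∂AF = F − A.
The resulting 7×18 matrix has rank 6, and its Smith normal form has invariant factors (1,1,1,1,1,1).

∂_2: C_2 → C_1 maps a triangle to the signed sum of its edges. For instance
  ∂BDE = DE − BE + BD,
  ∂DFG = FG − DG + DF.
This gives a 18×12 integer matrix of rank 12; reducing to Smith normal form yields diagonal entries (1,1,1,1,1,1,1,1,1,1,1,2).

From H_k ≅ ker(∂_k) / im(∂_{k+1}) we obtain:

  H_2: rank ker ∂_2 − rank ∂_3 = (12 − 12) − 0 = 0, and there is no ∂_3, so H_2 = 0.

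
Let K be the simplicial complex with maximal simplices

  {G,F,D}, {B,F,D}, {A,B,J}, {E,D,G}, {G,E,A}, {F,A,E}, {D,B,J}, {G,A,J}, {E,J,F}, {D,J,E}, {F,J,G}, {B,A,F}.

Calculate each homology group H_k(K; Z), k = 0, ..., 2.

H_0 ≅ Z,  H_1 ≅ Z/2,  H_2 = 0.

Order the vertices as A < B < D < E < F < G < J. Listing each simplex with vertices in this order, K has dimension 2 with simplices:

  0-simplices (7): A, B, D, E, F, G, J
  1-simplices (18): AB, AE, AF, AG, AJ, BD, BF, BJ, DE, DF, DG, DJ, EF, EG, EJ, FG, FJ, GJ
  2-simplices (12): ABF, ABJ, AEF, AEG, AGJ, BDF, BDJ, DEG, DEJ, DFG, EFJ, FGJ

giving chain groups C_0 ≅ Z^7, C_1 ≅ Z^18, C_2 ≅ Z^12.

The boundary map ∂_1: C_1 → C_0 sends each edge [p,q] (with p < q) to q − p. For instance
  ∂EJ = J − E.
The 7×18 boundary matrix has rank 6 and Smith normal form diag(1,1,1,1,1,1).

Boundary ∂_2: C_2 → C_1 sends each 2-simplex [p,q,r] to [q,r] − [p,r] + [p,q]. For instance
  ∂DFG = FG − DG + DF,
  ∂AEF = EF − AF + AE.
The resulting 18×12 matrix has rank 12, and its Smith normal form has invariant factors (1,1,1,1,1,1,1,1,1,1,1,2).

Now H_k = ker ∂_k / im ∂_{k+1}, so:

  H_0: rank C_0 − rank ∂_1 = 7 − 6 = 1, and the invariant factors of ∂_1 are all 1, so H_0 ≅ Z.
  H_1: rank ker ∂_1 − rank ∂_2 = (18 − 6) − 12 = 0, and ∂_2 has invariant factor 2 > 1, so H_1 ≅ Z/2.
  H_2: rank ker ∂_2 − rank ∂_3 = (12 − 12) − 0 = 0, and there is no ∂_3, so H_2 ≅ 0.

(K is a triangulation of the real projective plane RP^2.)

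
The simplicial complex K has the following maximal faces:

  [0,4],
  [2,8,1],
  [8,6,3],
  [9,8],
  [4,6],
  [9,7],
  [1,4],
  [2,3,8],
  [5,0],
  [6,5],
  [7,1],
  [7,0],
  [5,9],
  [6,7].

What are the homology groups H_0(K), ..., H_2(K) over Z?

We work with the vertex ordering 0 < 1 < 2 < 3 < 4 < 5 < 6 < 7 < 8 < 9. The simplices of K, each written with vertices in increasing order, are:

  0-simplices (10): [0], [1], [2], [3], [4], [5], [6], [7], [8], [9]
  1-simplices (18): [0,4], [0,5], [0,7], [1,2], [1,4], [1,7], [1,8], [2,3], [2,8], [3,6], [3,8], [4,6], [5,6], [5,9], [6,7], [6,8], [7,9], [8,9]
  2-simplices (3): [1,2,8], [2,3,8], [3,6,8]

so the chain groups are C_0 ≅ Z^10, C_1 ≅ Z^18, C_2 ≅ Z^3.

∂_1: C_1 → C_0 sends each edge [p,q] (with p < q) to q − p.
This gives a 10×18 integer matrix of rank 9; reducing to Smith normal form yields diagonal entries (1,1,1,1,1,1,1,1,1).

Boundary ∂_2: C_2 → C_1 sends each 2-simplex [p,q,r] to [q,r] − [p,r] + [p,q]. For instance
  ∂[3,6,8] = [6,8] − [3,8] + [3,6],
  ∂[1,2,8] = [2,8] − [1,8] + [1,2].
This gives a 18×3 integer matrix of rank 3; reducing to Smith normal form yields diagonal entries (1,1,1).

Reading off H_k = ker ∂_k / im ∂_{k+1}:

  H_0: rank C_0 − rank ∂_1 = 10 − 9 = 1, and the invariant factors of ∂_1 are all 1, so H_0 ≅ Z.
  H_1: rank ker ∂_1 − rank ∂_2 = (18 − 9) − 3 = 6, and the invariant factors of ∂_2 are all 1, so H_1 ≅ Z^6.
  H_2: rank ker ∂_2 − rank ∂_3 = (3 − 3) − 0 = 0, and there is no ∂_3, so H_2 ≅ 0.

As a check, the Euler characteristic is 10 − 18 + 3 = -5, which agrees with 1 − 6 + 0 = -5.

H_0 = Z,  H_1 = Z^6,  H_2 = 0.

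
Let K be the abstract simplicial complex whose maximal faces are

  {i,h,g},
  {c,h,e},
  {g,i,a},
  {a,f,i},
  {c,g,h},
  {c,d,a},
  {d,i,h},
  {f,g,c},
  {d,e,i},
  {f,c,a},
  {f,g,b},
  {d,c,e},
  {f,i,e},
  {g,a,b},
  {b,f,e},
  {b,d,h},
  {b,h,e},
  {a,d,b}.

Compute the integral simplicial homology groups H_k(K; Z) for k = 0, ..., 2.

H_0 = Z,  H_1 = Z ⊕ Z/2Z,  H_2 = 0.

Take the total order a < b < c < d < e < f < g < h < i on the vertex set. Then K (dimension 2) consists of the simplices:

  0-simplices (9): a, b, c, d, e, f, g, h, i
  1-simplices (27): ab, ac, ad, af, ag, ai, bd, be, bf, bg, bh, cd, ce, cf, cg, ch, de, dh, di, ef, eh, ei, fg, fi, gh, gi, hi
  2-simplices (18): abd, abg, acd, acf, afi, agi, bdh, bef, beh, bfg, cde, ceh, cfg, cgh, dei, dhi, efi, ghi

Hence C_0 ≅ Z^9, C_1 ≅ Z^27, C_2 ≅ Z^18.

The boundary map ∂_1: C_1 → C_0 is given by ∂[p,q] = [q] − [p].
The resulting 9×27 matrix has rank 8, and its Smith normal form has invariant factors (1,1,1,1,1,1,1,1).

The boundary map ∂_2: C_2 → C_1 maps a triangle to the signed sum of its edges. For instance
  ∂bef = ef − bf + be,
  ∂beh = eh − bh + be.
This gives a 27×18 integer matrix of rank 18; reducing to Smith normal form yields diagonal entries (1,1,1,1,1,1,1,1,1,1,1,1,1,1,1,1,1,2).

Now H_k = ker ∂_k / im ∂_{k+1}, so:

  H_0: rank C_0 − rank ∂_1 = 9 − 8 = 1, and the invariant factors of ∂_1 are all 1, so H_0 = Z.
  H_1: rank ker ∂_1 − rank ∂_2 = (27 − 8) − 18 = 1, and ∂_2 has invariant factor 2 > 1, so H_1 = Z ⊕ Z/2Z.
  H_2: rank ker ∂_2 − rank ∂_3 = (18 − 18) − 0 = 0, and there is no ∂_3, so H_2 = 0.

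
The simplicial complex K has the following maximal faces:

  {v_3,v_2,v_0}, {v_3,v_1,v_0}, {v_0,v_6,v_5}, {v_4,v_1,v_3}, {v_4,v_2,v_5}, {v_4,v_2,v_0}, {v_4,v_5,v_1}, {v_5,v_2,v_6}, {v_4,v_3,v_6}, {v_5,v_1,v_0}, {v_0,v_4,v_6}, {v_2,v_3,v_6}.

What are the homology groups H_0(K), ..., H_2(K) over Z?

We work with the vertex ordering v_0 < v_1 < v_2 < v_3 < v_4 < v_5 < v_6. The simplices of K, each written with vertices in increasing order, are:

  0-simplices (7): [v_0], [v_1], [v_2], [v_3], [v_4], [v_5], [v_6]
  1-simplices (18): (18 of them)
  2-simplices (12): (12 of them)

giving chain groups C_0 ≅ Z^7, C_1 ≅ Z^18, C_2 ≅ Z^12.

∂_1: C_1 → C_0 maps an edge to its endpoints' difference, ∂[p,q] = q − p.
The resulting 7×18 matrix has rank 6, and its Smith normal form has invariant factors (1,1,1,1,1,1).

Boundary ∂_2: C_2 → C_1 acts by ∂[p,q,r] = [q,r] − [p,r] + [p,q]. For instance
  ∂[v_2,v_4,v_5] = [v_4,v_5] − [v_2,v_5] + [v_2,v_4],
  ∂[v_2,v_3,v_6] = [v_3,v_6] − [v_2,v_6] + [v_2,v_3].
The resulting 18×12 matrix has rank 12, and its Smith normal form has invariant factors (1,1,1,1,1,1,1,1,1,1,1,2).

Now H_k = ker ∂_k / im ∂_{k+1}, so:

  H_0: rank C_0 − rank ∂_1 = 7 − 6 = 1, and the invariant factors of ∂_1 are all 1, so H_0 = Z.
  H_1: rank ker ∂_1 − rank ∂_2 = (18 − 6) − 12 = 0, and ∂_2 has invariant factor 2 > 1, so H_1 = Z/2Z.
  H_2: rank ker ∂_2 − rank ∂_3 = (12 − 12) − 0 = 0, and there is no ∂_3, so H_2 = 0.

H_0 = Z,  H_1 = Z/2Z,  H_2 = 0.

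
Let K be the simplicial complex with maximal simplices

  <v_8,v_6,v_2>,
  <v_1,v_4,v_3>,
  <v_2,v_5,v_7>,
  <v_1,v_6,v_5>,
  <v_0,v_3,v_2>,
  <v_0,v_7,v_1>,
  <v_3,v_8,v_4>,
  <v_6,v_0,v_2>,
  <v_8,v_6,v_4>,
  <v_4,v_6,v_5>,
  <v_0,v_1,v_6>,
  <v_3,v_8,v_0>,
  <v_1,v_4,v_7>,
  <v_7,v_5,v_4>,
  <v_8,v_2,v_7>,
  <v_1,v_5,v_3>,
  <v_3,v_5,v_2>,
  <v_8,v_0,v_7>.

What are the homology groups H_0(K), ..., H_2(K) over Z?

H_0 = Z,  H_1 = Z ⊕ Z/2,  H_2 = 0.

Take the total order v_0 < v_1 < v_2 < v_3 < v_4 < v_5 < v_6 < v_7 < v_8 on the vertex set. Then K (dimension 2) consists of the simplices:

  0-simplices (9): [v_0], [v_1], [v_2], [v_3], [v_4], [v_5], [v_6], [v_7], [v_8]
  1-simplices (27): (27 of them)
  2-simplices (18): (18 of them)

Hence C_0 ≅ Z^9, C_1 ≅ Z^27, C_2 ≅ Z^18.

Boundary ∂_1: C_1 → C_0 maps an edge to its endpoints' difference, ∂[p,q] = q − p.
This gives a 9×27 integer matrix of rank 8; reducing to Smith normal form yields diagonal entries (1,1,1,1,1,1,1,1).

Boundary ∂_2: C_2 → C_1 sends each 2-simplex [p,q,r] to [q,r] − [p,r] + [p,q]. For instance
  ∂[v_1,v_3,v_5] = [v_3,v_5] − [v_1,v_5] + [v_1,v_3],
  ∂[v_0,v_2,v_6] = [v_2,v_6] − [v_0,v_6] + [v_0,v_2].
The resulting 27×18 matrix has rank 18, and its Smith normal form has invariant factors (1,1,1,1,1,1,1,1,1,1,1,1,1,1,1,1,1,2).

Computing H_k = (kernel of ∂_k) / (image of ∂_{k+1}):

  H_0: rank C_0 − rank ∂_1 = 9 − 8 = 1, and the invariant factors of ∂_1 are all 1, so H_0 = Z.
  H_1: rank ker ∂_1 − rank ∂_2 = (27 − 8) − 18 = 1, and ∂_2 has invariant factor 2 > 1, so H_1 = Z ⊕ Z/2.
  H_2: rank ker ∂_2 − rank ∂_3 = (18 − 18) − 0 = 0, and there is no ∂_3, so H_2 = 0.

(K is a triangulation of the Klein bottle.)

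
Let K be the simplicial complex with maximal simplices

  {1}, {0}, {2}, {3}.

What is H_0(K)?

Order the vertices as 0 < 1 < 2 < 3. Listing each simplex with vertices in this order, K has dimension 0 with simplices:

  0-simplices (4): [0], [1], [2], [3]

so the chain groups are C_0 ≅ Z^4.

Computing H_k = (kernel of ∂_k) / (image of ∂_{k+1}):

  H_0: rank C_0 − rank ∂_1 = 4 − 0 = 4, and there is no ∂_1, so H_0 = Z^4.

H_0 = Z^4.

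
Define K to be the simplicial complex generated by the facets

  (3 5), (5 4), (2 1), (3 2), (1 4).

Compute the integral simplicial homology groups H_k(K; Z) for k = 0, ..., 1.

H_0 = Z,  H_1 = Z.

K has 5 vertices, 5 edges.
rank ∂_0 = 0, rank ∂_1 = 4 ⇒ b_0 = 5 − 0 − 4 = 1; all invariant factors of ∂_1 are 1 so no torsion. So H_0 = Z.
rank ∂_1 = 4, rank ∂_2 = 0 ⇒ b_1 = 5 − 4 − 0 = 1. So H_1 = Z.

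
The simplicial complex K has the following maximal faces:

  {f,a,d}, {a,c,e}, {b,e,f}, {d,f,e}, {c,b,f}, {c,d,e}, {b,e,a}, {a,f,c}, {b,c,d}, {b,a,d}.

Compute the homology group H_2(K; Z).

We work with the vertex ordering a < b < c < d < e < f. The simplices of K, each written with vertices in increasing order, are:

  0-simplices (6): a, b, c, d, e, f
  1-simplices (15): ab, ac, ad, ae, af, bc, bd, be, bf, cd, ce, cf, de, df, ef
  2-simplices (10): abd, abe, ace, acf, adf, bcd, bcf, bef, cde, def

giving chain groups C_0 ≅ Z^6, C_1 ≅ Z^15, C_2 ≅ Z^10.

∂_1: C_1 → C_0 sends each edge [p,q] (with p < q) to q − p. For instance
  ∂de = e − d.
The 6×15 boundary matrix has rank 5 and Smith normal form diag(1,1,1,1,1).

∂_2: C_2 → C_1 sends each 2-simplex [p,q,r] to [q,r] − [p,r] + [p,q]. For instance
  ∂bef = ef − bf + be,
  ∂adf = df − af + ad.
This gives a 15×10 integer matrix of rank 10; reducing to Smith normal form yields diagonal entries (1,1,1,1,1,1,1,1,1,2).

Computing H_k = (kernel of ∂_k) / (image of ∂_{k+1}):

  H_2: rank ker ∂_2 − rank ∂_3 = (10 − 10) − 0 = 0, and there is no ∂_3, so H_2 = 0.

(K is a triangulation of the real projective plane RP^2.)

H_2 ≅ 0.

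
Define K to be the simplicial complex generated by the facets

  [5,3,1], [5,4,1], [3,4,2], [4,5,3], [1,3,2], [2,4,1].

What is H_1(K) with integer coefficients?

K has 5 vertices, 9 edges, 6 triangles.
rank ∂_1 = 4, rank ∂_2 = 5 ⇒ b_1 = 9 − 4 − 5 = 0; all invariant factors of ∂_2 are 1 so no torsion. So H_1 ≅ 0.

H_1 = 0.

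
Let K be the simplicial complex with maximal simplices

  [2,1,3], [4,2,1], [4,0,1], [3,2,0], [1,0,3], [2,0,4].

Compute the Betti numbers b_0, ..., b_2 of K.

b_0 = 1, b_1 = 0, b_2 = 1.

Fix the vertex order 0 < 1 < 2 < 3 < 4 and write every simplex with vertices in increasing order. Then dim K = 2 and the simplices of K are:

  0-simplices (5): [0], [1], [2], [3], [4]
  1-simplices (9): [0,1], [0,2], [0,3], [0,4], [1,2], [1,3], [1,4], [2,3], [2,4]
  2-simplices (6): [0,1,3], [0,1,4], [0,2,3], [0,2,4], [1,2,3], [1,2,4]

so the chain groups are C_0 ≅ Z^5, C_1 ≅ Z^9, C_2 ≅ Z^6.

The boundary map ∂_1: C_1 → C_0 maps an edge to its endpoints' difference, ∂[p,q] = q − p.
The resulting 5×9 matrix has rank 4, and its Smith normal form has invariant factors (1,1,1,1).

∂_2: C_2 → C_1 acts by ∂[p,q,r] = [q,r] − [p,r] + [p,q]. For instance
  ∂[1,2,3] = [2,3] − [1,3] + [1,2],
  ∂[0,1,4] = [1,4] − [0,4] + [0,1].
The resulting 9×6 matrix has rank 5, and its Smith normal form has invariant factors (1,1,1,1,1).

Computing H_k = (kernel of ∂_k) / (image of ∂_{k+1}):

  H_0: rank C_0 − rank ∂_1 = 5 − 4 = 1, and the invariant factors of ∂_1 are all 1, so H_0 ≅ Z.
  H_1: rank ker ∂_1 − rank ∂_2 = (9 − 4) − 5 = 0, and the invariant factors of ∂_2 are all 1, so H_1 ≅ 0.
  H_2: rank ker ∂_2 − rank ∂_3 = (6 − 5) − 0 = 1, and there is no ∂_3, so H_2 ≅ Z.

Hence the Betti numbers are b_0 = 1, b_1 = 0, b_2 = 1.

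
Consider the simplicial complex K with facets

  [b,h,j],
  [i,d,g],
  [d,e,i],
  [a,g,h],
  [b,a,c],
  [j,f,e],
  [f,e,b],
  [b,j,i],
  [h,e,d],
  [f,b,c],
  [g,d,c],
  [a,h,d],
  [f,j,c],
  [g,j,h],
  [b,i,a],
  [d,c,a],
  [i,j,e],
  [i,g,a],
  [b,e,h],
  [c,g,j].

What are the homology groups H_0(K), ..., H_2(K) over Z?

H_0 = Z,  H_1 = Z ⊕ Z/2,  H_2 = 0.

We work with the vertex ordering a < b < c < d < e < f < g < h < i < j. The simplices of K, each written with vertices in increasing order, are:

  0-simplices (10): a, b, c, d, e, f, g, h, i, j
  1-simplices (30): ab, ac, ad, ag, ah, ai, bc, be, bf, bh, bi, bj, cd, cf, cg, cj, de, dg, dh, di, ef, eh, ei, ej, fj, gh, gi, gj, hj, ij
  2-simplices (20): abc, abi, acd, adh, agh, agi, bcf, bef, beh, bhj, bij, cdg, cfj, cgj, deh, dei, dgi, efj, eij, ghj

so the chain groups are C_0 ≅ Z^10, C_1 ≅ Z^30, C_2 ≅ Z^20.

The boundary map ∂_1: C_1 → C_0 sends each edge [p,q] (with p < q) to q − p. For instance
  ∂cj = j − c.
This gives a 10×30 integer matrix of rank 9; reducing to Smith normal form yields diagonal entries (1,1,1,1,1,1,1,1,1).

∂_2: C_2 → C_1 acts by ∂[p,q,r] = [q,r] − [p,r] + [p,q]. For instance
  ∂bcf = cf − bf + bc,
  ∂beh = eh − bh + be.
The 30×20 boundary matrix has rank 20 and Smith normal form diag(1,1,1,1,1,1,1,1,1,1,1,1,1,1,1,1,1,1,1,2).

From H_k ≅ ker(∂_k) / im(∂_{k+1}) we obtain:

  H_0: rank C_0 − rank ∂_1 = 10 − 9 = 1, and the invariant factors of ∂_1 are all 1, so H_0 ≅ Z.
  H_1: rank ker ∂_1 − rank ∂_2 = (30 − 9) − 20 = 1, and ∂_2 has invariant factor 2 > 1, so H_1 ≅ Z ⊕ Z/2.
  H_2: rank ker ∂_2 − rank ∂_3 = (20 − 20) − 0 = 0, and there is no ∂_3, so H_2 ≅ 0.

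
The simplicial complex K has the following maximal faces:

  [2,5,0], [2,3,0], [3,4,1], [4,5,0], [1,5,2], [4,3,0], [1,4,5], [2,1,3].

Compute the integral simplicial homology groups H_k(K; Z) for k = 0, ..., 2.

K has 6 vertices, 12 edges, 8 triangles.
rank ∂_0 = 0, rank ∂_1 = 5 ⇒ b_0 = 6 − 0 − 5 = 1; all invariant factors of ∂_1 are 1 so no torsion. So H_0 ≅ Z.
rank ∂_1 = 5, rank ∂_2 = 7 ⇒ b_1 = 12 − 5 − 7 = 0; all invariant factors of ∂_2 are 1 so no torsion. So H_1 ≅ 0.
rank ∂_2 = 7, rank ∂_3 = 0 ⇒ b_2 = 8 − 7 − 0 = 1. So H_2 ≅ Z.

H_0 = Z,  H_1 = 0,  H_2 = Z.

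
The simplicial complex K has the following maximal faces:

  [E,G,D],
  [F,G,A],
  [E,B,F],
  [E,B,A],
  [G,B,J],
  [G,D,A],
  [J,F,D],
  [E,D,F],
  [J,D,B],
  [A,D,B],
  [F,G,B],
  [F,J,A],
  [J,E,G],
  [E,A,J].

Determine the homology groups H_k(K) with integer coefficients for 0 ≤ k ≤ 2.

Take the total order A < B < D < E < F < G < J on the vertex set. Then K (dimension 2) consists of the simplices:

  0-simplices (7): A, B, D, E, F, G, J
  1-simplices (21): AB, AD, AE, AF, AG, AJ, BD, BE, BF, BG, BJ, DE, DF, DG, DJ, EF, EG, EJ, FG, FJ, GJ
  2-simplices (14): ABD, ABE, ADG, AEJ, AFG, AFJ, BDJ, BEF, BFG, BGJ, DEF, DEG, DFJ, EGJ

Hence C_0 ≅ Z^7, C_1 ≅ Z^21, C_2 ≅ Z^14.

The boundary map ∂_1: C_1 → C_0 is given by ∂[p,q] = [q] − [p]. For instance
  ∂GJ = J − G.
As a 7×21 matrix over Z this has rank 6, with invariant factors (1,1,1,1,1,1).

∂_2: C_2 → C_1 sends each 2-simplex [p,q,r] to [q,r] − [p,r] + [p,q]. For instance
  ∂BGJ = GJ − BJ + BG,
  ∂ABE = BE − AE + AB.
As a 21×14 matrix over Z this has rank 13, with invariant factors (1,1,1,1,1,1,1,1,1,1,1,1,1).

Computing H_k = (kernel of ∂_k) / (image of ∂_{k+1}):

  H_0: rank C_0 − rank ∂_1 = 7 − 6 = 1, and the invariant factors of ∂_1 are all 1, so H_0 = Z.
  H_1: rank ker ∂_1 − rank ∂_2 = (21 − 6) − 13 = 2, and the invariant factors of ∂_2 are all 1, so H_1 = Z^2.
  H_2: rank ker ∂_2 − rank ∂_3 = (14 − 13) − 0 = 1, and there is no ∂_3, so H_2 = Z.

(K is a triangulation of the torus T^2.)

H_0 = Z,  H_1 = Z^2,  H_2 = Z.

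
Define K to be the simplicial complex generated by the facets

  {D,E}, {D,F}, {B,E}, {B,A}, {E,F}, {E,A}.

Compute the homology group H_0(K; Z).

H_0 ≅ Z.

We work with the vertex ordering A < B < D < E < F. The simplices of K, each written with vertices in increasing order, are:

  0-simplices (5): A, B, D, E, F
  1-simplices (6): AB, AE, BE, DE, DF, EF

giving chain groups C_0 ≅ Z^5, C_1 ≅ Z^6.

∂_1: C_1 → C_0 maps an edge to its endpoints' difference, ∂[p,q] = q − p.
The resulting 5×6 matrix has rank 4, and its Smith normal form has invariant factors (1,1,1,1).

Computing H_k = (kernel of ∂_k) / (image of ∂_{k+1}):

  H_0: rank C_0 − rank ∂_1 = 5 − 4 = 1, and the invariant factors of ∂_1 are all 1, so H_0 ≅ Z.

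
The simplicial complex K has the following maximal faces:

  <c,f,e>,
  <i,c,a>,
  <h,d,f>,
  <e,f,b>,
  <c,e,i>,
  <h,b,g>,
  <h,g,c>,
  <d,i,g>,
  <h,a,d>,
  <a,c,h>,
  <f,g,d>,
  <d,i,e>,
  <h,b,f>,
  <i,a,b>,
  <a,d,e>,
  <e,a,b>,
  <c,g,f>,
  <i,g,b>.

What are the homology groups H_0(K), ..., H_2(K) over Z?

H_0 = Z,  H_1 = Z ⊕ Z/2,  H_2 = 0.

Take the total order a < b < c < d < e < f < g < h < i on the vertex set. Then K (dimension 2) consists of the simplices:

  0-simplices (9): a, b, c, d, e, f, g, h, i
  1-simplices (27): ab, ac, ad, ae, ah, ai, be, bf, bg, bh, bi, ce, cf, cg, ch, ci, de, df, dg, dh, di, ef, ei, fg, fh, gh, gi
  2-simplices (18): abe, abi, ach, aci, ade, adh, bef, bfh, bgh, bgi, cef, cei, cfg, cgh, dei, dfg, dfh, dgi

Hence C_0 ≅ Z^9, C_1 ≅ Z^27, C_2 ≅ Z^18.

∂_1: C_1 → C_0 sends each edge [p,q] (with p < q) to q − p. For instance
  ∂df = f − d.
This gives a 9×27 integer matrix of rank 8; reducing to Smith normal form yields diagonal entries (1,1,1,1,1,1,1,1).

The boundary map ∂_2: C_2 → C_1 sends each 2-simplex [p,q,r] to [q,r] − [p,r] + [p,q]. For instance
  ∂adh = dh − ah + ad,
  ∂dfg = fg − dg + df.
As a 27×18 matrix over Z this has rank 18, with invariant factors (1,1,1,1,1,1,1,1,1,1,1,1,1,1,1,1,1,2).

Computing H_k = (kernel of ∂_k) / (image of ∂_{k+1}):

  H_0: rank C_0 − rank ∂_1 = 9 − 8 = 1, and the invariant factors of ∂_1 are all 1, so H_0 ≅ Z.
  H_1: rank ker ∂_1 − rank ∂_2 = (27 − 8) − 18 = 1, and ∂_2 has invariant factor 2 > 1, so H_1 ≅ Z ⊕ Z/2.
  H_2: rank ker ∂_2 − rank ∂_3 = (18 − 18) − 0 = 0, and there is no ∂_3, so H_2 ≅ 0.

(K is a triangulation of the Klein bottle.)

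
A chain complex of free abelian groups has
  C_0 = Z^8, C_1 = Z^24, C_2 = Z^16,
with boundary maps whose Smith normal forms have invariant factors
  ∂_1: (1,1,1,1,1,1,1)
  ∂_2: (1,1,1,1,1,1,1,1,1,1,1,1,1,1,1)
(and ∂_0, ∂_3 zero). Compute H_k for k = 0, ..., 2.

H_0 ≅ Z,  H_1 ≅ Z^2,  H_2 ≅ Z.

H_0: b_0 = 8 − 0 − 7 = 1; torsion from ∂_1 factors > 1: none. So H_0 ≅ Z.
H_1: b_1 = 24 − 7 − 15 = 2; torsion from ∂_2 factors > 1: none. So H_1 ≅ Z^2.
H_2: b_2 = 16 − 15 − 0 = 1; torsion from ∂_3 factors > 1: none. So H_2 ≅ Z.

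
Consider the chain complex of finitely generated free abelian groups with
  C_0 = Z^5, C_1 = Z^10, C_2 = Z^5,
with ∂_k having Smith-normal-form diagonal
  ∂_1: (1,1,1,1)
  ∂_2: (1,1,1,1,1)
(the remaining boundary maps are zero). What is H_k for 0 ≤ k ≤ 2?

H_0 ≅ Z,  H_1 ≅ Z,  H_2 = 0.

H_0: b_0 = 5 − 0 − 4 = 1; torsion from ∂_1 factors > 1: none. So H_0 ≅ Z.
H_1: b_1 = 10 − 4 − 5 = 1; torsion from ∂_2 factors > 1: none. So H_1 ≅ Z.
H_2: b_2 = 5 − 5 − 0 = 0; torsion from ∂_3 factors > 1: none. So H_2 ≅ 0.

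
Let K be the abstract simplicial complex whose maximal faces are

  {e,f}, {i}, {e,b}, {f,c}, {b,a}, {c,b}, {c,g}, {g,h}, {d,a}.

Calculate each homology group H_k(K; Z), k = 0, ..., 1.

K has 9 vertices, 8 edges.
rank ∂_0 = 0, rank ∂_1 = 7 ⇒ b_0 = 9 − 0 − 7 = 2; all invariant factors of ∂_1 are 1 so no torsion. So H_0 ≅ Z^2.
rank ∂_1 = 7, rank ∂_2 = 0 ⇒ b_1 = 8 − 7 − 0 = 1. So H_1 ≅ Z.

H_0 = Z^2,  H_1 = Z.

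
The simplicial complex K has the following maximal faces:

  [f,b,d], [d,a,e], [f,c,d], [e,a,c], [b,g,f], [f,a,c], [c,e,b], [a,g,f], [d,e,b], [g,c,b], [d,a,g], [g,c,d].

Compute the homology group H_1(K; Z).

H_1 ≅ Z/2.

K has 7 vertices, 18 edges, 12 triangles.
rank ∂_1 = 6, rank ∂_2 = 12 ⇒ b_1 = 18 − 6 − 12 = 0; ∂_2 has invariant factor(s) [2] giving torsion. So H_1 ≅ Z/2.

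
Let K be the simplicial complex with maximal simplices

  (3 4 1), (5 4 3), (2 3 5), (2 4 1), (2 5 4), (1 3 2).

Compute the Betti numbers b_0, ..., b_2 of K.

We work with the vertex ordering 1 < 2 < 3 < 4 < 5. The simplices of K, each written with vertices in increasing order, are:

  0-simplices (5): [1], [2], [3], [4], [5]
  1-simplices (9): [1,2], [1,3], [1,4], [2,3], [2,4], [2,5], [3,4], [3,5], [4,5]
  2-simplices (6): [1,2,3], [1,2,4], [1,3,4], [2,3,5], [2,4,5], [3,4,5]

Hence C_0 ≅ Z^5, C_1 ≅ Z^9, C_2 ≅ Z^6.

∂_1: C_1 → C_0 is given by ∂[p,q] = [q] − [p].
The 5×9 boundary matrix has rank 4 and Smith normal form diag(1,1,1,1).

Boundary ∂_2: C_2 → C_1 sends each 2-simplex [p,q,r] to [q,r] − [p,r] + [p,q]. For instance
  ∂[3,4,5] = [4,5] − [3,5] + [3,4],
  ∂[1,3,4] = [3,4] − [1,4] + [1,3].
This gives a 9×6 integer matrix of rank 5; reducing to Smith normal form yields diagonal entries (1,1,1,1,1).

From H_k ≅ ker(∂_k) / im(∂_{k+1}) we obtain:

  H_0: rank C_0 − rank ∂_1 = 5 − 4 = 1, and the invariant factors of ∂_1 are all 1, so H_0 ≅ Z.
  H_1: rank ker ∂_1 − rank ∂_2 = (9 − 4) − 5 = 0, and the invariant factors of ∂_2 are all 1, so H_1 ≅ 0.
  H_2: rank ker ∂_2 − rank ∂_3 = (6 − 5) − 0 = 1, and there is no ∂_3, so H_2 ≅ Z.

Hence the Betti numbers are b_0 = 1, b_1 = 0, b_2 = 1.

b_0 = 1, b_1 = 0, b_2 = 1.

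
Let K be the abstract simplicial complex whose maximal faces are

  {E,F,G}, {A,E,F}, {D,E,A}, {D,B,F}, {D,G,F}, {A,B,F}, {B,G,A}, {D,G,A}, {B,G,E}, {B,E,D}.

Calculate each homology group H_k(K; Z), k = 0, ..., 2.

H_0 ≅ Z,  H_1 ≅ Z/2Z,  H_2 = 0.

Fix the vertex order A < B < D < E < F < G and write every simplex with vertices in increasing order. Then dim K = 2 and the simplices of K are:

  0-simplices (6): A, B, D, E, F, G
  1-simplices (15): AB, AD, AE, AF, AG, BD, BE, BF, BG, DE, DF, DG, EF, EG, FG
  2-simplices (10): ABF, ABG, ADE, ADG, AEF, BDE, BDF, BEG, DFG, EFG

so the chain groups are C_0 ≅ Z^6, C_1 ≅ Z^15, C_2 ≅ Z^10.

∂_1: C_1 → C_0 is given by ∂[p,q] = [q] − [p].
The resulting 6×15 matrix has rank 5, and its Smith normal form has invariant factors (1,1,1,1,1).

Boundary ∂_2: C_2 → C_1 maps a triangle to the signed sum of its edges. For instance
  ∂DFG = FG − DG + DF,
  ∂BEG = EG − BG + BE.
The 15×10 boundary matrix has rank 10 and Smith normal form diag(1,1,1,1,1,1,1,1,1,2).

From H_k ≅ ker(∂_k) / im(∂_{k+1}) we obtain:

  H_0: rank C_0 − rank ∂_1 = 6 − 5 = 1, and the invariant factors of ∂_1 are all 1, so H_0 ≅ Z.
  H_1: rank ker ∂_1 − rank ∂_2 = (15 − 5) − 10 = 0, and ∂_2 has invariant factor 2 > 1, so H_1 ≅ Z/2Z.
  H_2: rank ker ∂_2 − rank ∂_3 = (10 − 10) − 0 = 0, and there is no ∂_3, so H_2 ≅ 0.

As a check, the Euler characteristic is 6 − 15 + 10 = 1, which agrees with 1 − 0 + 0 = 1.
(K is a triangulation of the real projective plane RP^2.)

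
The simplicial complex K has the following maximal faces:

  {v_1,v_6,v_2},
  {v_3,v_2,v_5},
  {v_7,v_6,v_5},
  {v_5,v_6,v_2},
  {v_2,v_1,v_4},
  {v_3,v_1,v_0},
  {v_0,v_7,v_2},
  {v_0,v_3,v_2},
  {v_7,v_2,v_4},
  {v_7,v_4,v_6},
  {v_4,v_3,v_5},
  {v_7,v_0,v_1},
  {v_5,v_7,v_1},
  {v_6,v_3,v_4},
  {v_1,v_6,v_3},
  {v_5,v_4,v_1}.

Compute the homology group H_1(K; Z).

Take the total order v_0 < v_1 < v_2 < v_3 < v_4 < v_5 < v_6 < v_7 on the vertex set. Then K (dimension 2) consists of the simplices:

  0-simplices (8): [v_0], [v_1], [v_2], [v_3], [v_4], [v_5], [v_6], [v_7]
  1-simplices (24): (24 of them)
  2-simplices (16): (16 of them)

so the chain groups are C_0 ≅ Z^8, C_1 ≅ Z^24, C_2 ≅ Z^16.

Boundary ∂_1: C_1 → C_0 sends each edge [p,q] (with p < q) to q − p.
The resulting 8×24 matrix has rank 7, and its Smith normal form has invariant factors (1,1,1,1,1,1,1).

∂_2: C_2 → C_1 maps a triangle to the signed sum of its edges. For instance
  ∂[v_0,v_2,v_7] = [v_2,v_7] − [v_0,v_7] + [v_0,v_2],
  ∂[v_3,v_4,v_5] = [v_4,v_5] − [v_3,v_5] + [v_3,v_4].
The 24×16 boundary matrix has rank 15 and Smith normal form diag(1,1,1,1,1,1,1,1,1,1,1,1,1,1,1).

Computing H_k = (kernel of ∂_k) / (image of ∂_{k+1}):

  H_1: rank ker ∂_1 − rank ∂_2 = (24 − 7) − 15 = 2, and the invariant factors of ∂_2 are all 1, so H_1 = Z^2.

(K is a triangulation of the torus T^2.)

H_1 ≅ Z^2.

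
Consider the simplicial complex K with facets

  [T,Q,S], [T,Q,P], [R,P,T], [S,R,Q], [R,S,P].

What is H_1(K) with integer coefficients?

Order the vertices as P < Q < R < S < T. Listing each simplex with vertices in this order, K has dimension 2 with simplices:

  0-simplices (5): P, Q, R, S, T
  1-simplices (10): PQ, PR, PS, PT, QR, QS, QT, RS, RT, ST
  2-simplices (5): PQT, PRS, PRT, QRS, QST

giving chain groups C_0 ≅ Z^5, C_1 ≅ Z^10, C_2 ≅ Z^5.

Boundary ∂_1: C_1 → C_0 sends each edge [p,q] (with p < q) to q − p.
As a 5×10 matrix over Z this has rank 4, with invariant factors (1,1,1,1).

The boundary map ∂_2: C_2 → C_1 sends each 2-simplex [p,q,r] to [q,r] − [p,r] + [p,q]. For instance
  ∂PRS = RS − PS + PR,
  ∂QST = ST − QT + QS.
The 10×5 boundary matrix has rank 5 and Smith normal form diag(1,1,1,1,1).

From H_k ≅ ker(∂_k) / im(∂_{k+1}) we obtain:

  H_1: rank ker ∂_1 − rank ∂_2 = (10 − 4) − 5 = 1, and the invariant factors of ∂_2 are all 1, so H_1 = Z.

H_1 ≅ Z.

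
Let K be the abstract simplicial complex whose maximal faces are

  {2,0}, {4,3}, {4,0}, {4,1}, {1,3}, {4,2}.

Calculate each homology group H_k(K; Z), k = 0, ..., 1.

H_0 ≅ Z,  H_1 ≅ Z^2.

Fix the vertex order 0 < 1 < 2 < 3 < 4 and write every simplex with vertices in increasing order. Then dim K = 1 and the simplices of K are:

  0-simplices (5): [0], [1], [2], [3], [4]
  1-simplices (6): [0,2], [0,4], [1,3], [1,4], [2,4], [3,4]

giving chain groups C_0 ≅ Z^5, C_1 ≅ Z^6.

The boundary map ∂_1: C_1 → C_0 sends each edge [p,q] (with p < q) to q − p.
As a 5×6 matrix over Z this has rank 4, with invariant factors (1,1,1,1).

From H_k ≅ ker(∂_k) / im(∂_{k+1}) we obtain:

  H_0: rank C_0 − rank ∂_1 = 5 − 4 = 1, and the invariant factors of ∂_1 are all 1, so H_0 ≅ Z.
  H_1: rank ker ∂_1 − rank ∂_2 = (6 − 4) − 0 = 2, and there is no ∂_2, so H_1 ≅ Z^2.

As a check, the Euler characteristic is 5 − 6 = -1, which agrees with 1 − 2 = -1.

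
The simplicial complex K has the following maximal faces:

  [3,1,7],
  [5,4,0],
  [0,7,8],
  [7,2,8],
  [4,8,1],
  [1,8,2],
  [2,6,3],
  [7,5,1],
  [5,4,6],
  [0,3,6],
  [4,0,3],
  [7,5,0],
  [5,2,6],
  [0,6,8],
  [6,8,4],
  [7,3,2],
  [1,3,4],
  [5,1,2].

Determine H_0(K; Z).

H_0 ≅ Z.

Take the total order 0 < 1 < 2 < 3 < 4 < 5 < 6 < 7 < 8 on the vertex set. Then K (dimension 2) consists of the simplices:

  0-simplices (9): [0], [1], [2], [3], [4], [5], [6], [7], [8]
  1-simplices (27): (27 of them)
  2-simplices (18): [0,3,4], [0,3,6], [0,4,5], [0,5,7], [0,6,8], [0,7,8], [1,2,5], [1,2,8], [1,3,4], [1,3,7], [1,4,8], [1,5,7], [2,3,6], [2,3,7], [2,5,6], [2,7,8], [4,5,6], [4,6,8]

giving chain groups C_0 ≅ Z^9, C_1 ≅ Z^27, C_2 ≅ Z^18.

The boundary map ∂_1: C_1 → C_0 maps an edge to its endpoints' difference, ∂[p,q] = q − p. For instance
  ∂[0,6] = [6] − [0].
As a 9×27 matrix over Z this has rank 8, with invariant factors (1,1,1,1,1,1,1,1).

Boundary ∂_2: C_2 → C_1 sends each 2-simplex [p,q,r] to [q,r] − [p,r] + [p,q]. For instance
  ∂[4,5,6] = [5,6] − [4,6] + [4,5],
  ∂[0,7,8] = [7,8] − [0,8] + [0,7].
The resulting 27×18 matrix has rank 18, and its Smith normal form has invariant factors (1,1,1,1,1,1,1,1,1,1,1,1,1,1,1,1,1,2).

From H_k ≅ ker(∂_k) / im(∂_{k+1}) we obtain:

  H_0: rank C_0 − rank ∂_1 = 9 − 8 = 1, and the invariant factors of ∂_1 are all 1, so H_0 ≅ Z.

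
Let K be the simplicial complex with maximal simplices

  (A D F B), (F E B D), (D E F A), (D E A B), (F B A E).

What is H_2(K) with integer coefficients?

H_2 = 0.

Fix the vertex order A < B < D < E < F and write every simplex with vertices in increasing order. Then dim K = 3 and the simplices of K are:

  0-simplices (5): A, B, D, E, F
  1-simplices (10): AB, AD, AE, AF, BD, BE, BF, DE, DF, EF
  2-simplices (10): ABD, ABE, ABF, ADE, ADF, AEF, BDE, BDF, BEF, DEF
  3-simplices (5): ABDE, ABDF, ABEF, ADEF, BDEF

so the chain groups are C_0 ≅ Z^5, C_1 ≅ Z^10, C_2 ≅ Z^10, C_3 ≅ Z^5.

The boundary map ∂_1: C_1 → C_0 sends each edge [p,q] (with p < q) to q − p.
As a 5×10 matrix over Z this has rank 4, with invariant factors (1,1,1,1).

The boundary map ∂_2: C_2 → C_1 acts by ∂[p,q,r] = [q,r] − [p,r] + [p,q]. For instance
  ∂BEF = EF − BF + BE,
  ∂ADE = DE − AE + AD.
The 10×10 boundary matrix has rank 6 and Smith normal form diag(1,1,1,1,1,1).

∂_3: C_3 → C_2 sends each 3-simplex σ to the alternating sum Σ_i (−1)^i (σ with its i-th vertex removed). For instance
  ∂ABEF = BEF − AEF + ABF − ABE,
  ∂ABDF = BDF − ADF + ABF − ABD.
As a 10×5 matrix over Z this has rank 4, with invariant factors (1,1,1,1).

Now H_k = ker ∂_k / im ∂_{k+1}, so:

  H_2: rank ker ∂_2 − rank ∂_3 = (10 − 6) − 4 = 0, and the invariant factors of ∂_3 are all 1, so H_2 ≅ 0.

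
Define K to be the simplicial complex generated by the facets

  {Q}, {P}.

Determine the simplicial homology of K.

Fix the vertex order P < Q and write every simplex with vertices in increasing order. Then dim K = 0 and the simplices of K are:

  0-simplices (2): P, Q

so the chain groups are C_0 ≅ Z^2.

Now H_k = ker ∂_k / im ∂_{k+1}, so:

  H_0: rank C_0 − rank ∂_1 = 2 − 0 = 2, and there is no ∂_1, so H_0 ≅ Z^2.

(K is a triangulation of a set of 2 points.)

H_0 = Z^2.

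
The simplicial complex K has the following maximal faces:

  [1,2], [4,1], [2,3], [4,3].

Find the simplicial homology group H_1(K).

Order the vertices as 1 < 2 < 3 < 4. Listing each simplex with vertices in this order, K has dimension 1 with simplices:

  0-simplices (4): [1], [2], [3], [4]
  1-simplices (4): [1,2], [1,4], [2,3], [3,4]

Hence C_0 ≅ Z^4, C_1 ≅ Z^4.

The boundary map ∂_1: C_1 → C_0 sends each edge [p,q] (with p < q) to q − p.
The 4×4 boundary matrix has rank 3 and Smith normal form diag(1,1,1).

Computing H_k = (kernel of ∂_k) / (image of ∂_{k+1}):

  H_1: rank ker ∂_1 − rank ∂_2 = (4 − 3) − 0 = 1, and there is no ∂_2, so H_1 = Z.

(K is a triangulation of the circle S^1.)

H_1 ≅ Z.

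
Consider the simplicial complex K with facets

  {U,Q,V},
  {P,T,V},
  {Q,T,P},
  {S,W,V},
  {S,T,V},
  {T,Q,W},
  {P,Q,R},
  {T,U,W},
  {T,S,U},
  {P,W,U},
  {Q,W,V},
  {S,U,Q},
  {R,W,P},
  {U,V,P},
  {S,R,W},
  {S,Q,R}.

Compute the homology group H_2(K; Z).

H_2 = Z.

Fix the vertex order P < Q < R < S < T < U < V < W and write every simplex with vertices in increasing order. Then dim K = 2 and the simplices of K are:

  0-simplices (8): P, Q, R, S, T, U, V, W
  1-simplices (24): PQ, PR, PT, PU, PV, PW, QR, QS, QT, QU, QV, QW, RS, RW, ST, SU, SV, SW, TU, TV, TW, UV, UW, VW
  2-simplices (16): PQR, PQT, PRW, PTV, PUV, PUW, QRS, QSU, QTW, QUV, QVW, RSW, STU, STV, SVW, TUW

Hence C_0 ≅ Z^8, C_1 ≅ Z^24, C_2 ≅ Z^16.

The boundary map ∂_1: C_1 → C_0 is given by ∂[p,q] = [q] − [p]. For instance
  ∂QV = V − Q.
The 8×24 boundary matrix has rank 7 and Smith normal form diag(1,1,1,1,1,1,1).

∂_2: C_2 → C_1 maps a triangle to the signed sum of its edges. For instance
  ∂QTW = TW − QW + QT,
  ∂QVW = VW − QW + QV.
As a 24×16 matrix over Z this has rank 15, with invariant factors (1,1,1,1,1,1,1,1,1,1,1,1,1,1,1).

Computing H_k = (kernel of ∂_k) / (image of ∂_{k+1}):

  H_2: rank ker ∂_2 − rank ∂_3 = (16 − 15) − 0 = 1, and there is no ∂_3, so H_2 = Z.

(K is a triangulation of the torus T^2.)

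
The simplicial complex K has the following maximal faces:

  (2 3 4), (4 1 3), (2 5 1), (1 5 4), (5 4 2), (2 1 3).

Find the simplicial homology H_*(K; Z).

K has 5 vertices, 9 edges, 6 triangles.
rank ∂_0 = 0, rank ∂_1 = 4 ⇒ b_0 = 5 − 0 − 4 = 1; all invariant factors of ∂_1 are 1 so no torsion. So H_0 ≅ Z.
rank ∂_1 = 4, rank ∂_2 = 5 ⇒ b_1 = 9 − 4 − 5 = 0; all invariant factors of ∂_2 are 1 so no torsion. So H_1 ≅ 0.
rank ∂_2 = 5, rank ∂_3 = 0 ⇒ b_2 = 6 − 5 − 0 = 1. So H_2 ≅ Z.

H_0 = Z,  H_1 = 0,  H_2 = Z.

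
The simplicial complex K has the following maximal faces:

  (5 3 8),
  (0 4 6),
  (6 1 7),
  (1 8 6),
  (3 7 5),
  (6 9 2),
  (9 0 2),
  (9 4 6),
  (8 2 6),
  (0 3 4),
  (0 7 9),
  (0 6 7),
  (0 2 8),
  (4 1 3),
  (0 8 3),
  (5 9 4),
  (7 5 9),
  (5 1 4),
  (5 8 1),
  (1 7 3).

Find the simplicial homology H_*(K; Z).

H_0 = Z,  H_1 = Z × Z/2,  H_2 = 0.

We work with the vertex ordering 0 < 1 < 2 < 3 < 4 < 5 < 6 < 7 < 8 < 9. The simplices of K, each written with vertices in increasing order, are:

  0-simplices (10): [0], [1], [2], [3], [4], [5], [6], [7], [8], [9]
  1-simplices (30): (30 of them)
  2-simplices (20): (20 of them)

Hence C_0 ≅ Z^10, C_1 ≅ Z^30, C_2 ≅ Z^20.

Boundary ∂_1: C_1 → C_0 maps an edge to its endpoints' difference, ∂[p,q] = q − p. For instance
  ∂[1,8] = [8] − [1].
As a 10×30 matrix over Z this has rank 9, with invariant factors (1,1,1,1,1,1,1,1,1).

∂_2: C_2 → C_1 acts by ∂[p,q,r] = [q,r] − [p,r] + [p,q]. For instance
  ∂[5,7,9] = [7,9] − [5,9] + [5,7],
  ∂[2,6,8] = [6,8] − [2,8] + [2,6].
The 30×20 boundary matrix has rank 20 and Smith normal form diag(1,1,1,1,1,1,1,1,1,1,1,1,1,1,1,1,1,1,1,2).

Computing H_k = (kernel of ∂_k) / (image of ∂_{k+1}):

  H_0: rank C_0 − rank ∂_1 = 10 − 9 = 1, and the invariant factors of ∂_1 are all 1, so H_0 ≅ Z.
  H_1: rank ker ∂_1 − rank ∂_2 = (30 − 9) − 20 = 1, and ∂_2 has invariant factor 2 > 1, so H_1 ≅ Z × Z/2.
  H_2: rank ker ∂_2 − rank ∂_3 = (20 − 20) − 0 = 0, and there is no ∂_3, so H_2 ≅ 0.

(K is a triangulation of the Klein bottle.)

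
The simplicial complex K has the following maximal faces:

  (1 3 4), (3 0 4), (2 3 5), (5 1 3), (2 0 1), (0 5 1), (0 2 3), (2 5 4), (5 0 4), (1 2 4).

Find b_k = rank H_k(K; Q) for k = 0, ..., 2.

b_0 = 1, b_1 = 0, b_2 = 0.

Order the vertices as 0 < 1 < 2 < 3 < 4 < 5. Listing each simplex with vertices in this order, K has dimension 2 with simplices:

  0-simplices (6): [0], [1], [2], [3], [4], [5]
  1-simplices (15): [0,1], [0,2], [0,3], [0,4], [0,5], [1,2], [1,3], [1,4], [1,5], [2,3], [2,4], [2,5], [3,4], [3,5], [4,5]
  2-simplices (10): [0,1,2], [0,1,5], [0,2,3], [0,3,4], [0,4,5], [1,2,4], [1,3,4], [1,3,5], [2,3,5], [2,4,5]

Hence C_0 ≅ Z^6, C_1 ≅ Z^15, C_2 ≅ Z^10.

The boundary map ∂_1: C_1 → C_0 is given by ∂[p,q] = [q] − [p]. For instance
  ∂[0,2] = [2] − [0].
As a 6×15 matrix over Z this has rank 5, with invariant factors (1,1,1,1,1).

Boundary ∂_2: C_2 → C_1 sends each 2-simplex [p,q,r] to [q,r] − [p,r] + [p,q]. For instance
  ∂[2,3,5] = [3,5] − [2,5] + [2,3],
  ∂[1,2,4] = [2,4] − [1,4] + [1,2].
The 15×10 boundary matrix has rank 10 and Smith normal form diag(1,1,1,1,1,1,1,1,1,2).

Computing H_k = (kernel of ∂_k) / (image of ∂_{k+1}):

  H_0: rank C_0 − rank ∂_1 = 6 − 5 = 1, and the invariant factors of ∂_1 are all 1, so H_0 ≅ Z.
  H_1: rank ker ∂_1 − rank ∂_2 = (15 − 5) − 10 = 0, and ∂_2 has invariant factor 2 > 1, so H_1 ≅ Z/2.
  H_2: rank ker ∂_2 − rank ∂_3 = (10 − 10) − 0 = 0, and there is no ∂_3, so H_2 ≅ 0.

As a check, the Euler characteristic is 6 − 15 + 10 = 1, which agrees with 1 − 0 + 0 = 1.
(K is a triangulation of the real projective plane RP^2.)

Hence the Betti numbers are b_0 = 1, b_1 = 0, b_2 = 0.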